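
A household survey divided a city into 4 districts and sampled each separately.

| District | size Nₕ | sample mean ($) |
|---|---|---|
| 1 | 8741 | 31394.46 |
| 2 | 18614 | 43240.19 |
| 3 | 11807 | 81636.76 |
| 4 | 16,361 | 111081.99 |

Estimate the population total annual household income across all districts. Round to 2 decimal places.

3860589535.23

Population total = Σ Nₕ·x̄ₕ (each stratum's size times its mean).
8741·31394.46 + 18614·43240.19 + 11807·81636.76 + 16361·111081.99 = 274418974.86 + 804872896.66 + 963885225.32 + 1817412438.39 = 3860589535.23.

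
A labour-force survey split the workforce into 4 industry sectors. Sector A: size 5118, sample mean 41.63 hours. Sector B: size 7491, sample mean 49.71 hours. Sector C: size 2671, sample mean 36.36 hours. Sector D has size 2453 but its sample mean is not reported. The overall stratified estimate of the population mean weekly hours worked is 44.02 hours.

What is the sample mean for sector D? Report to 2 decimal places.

39.97

Σ Nₕx̄ₕ = N·μ, so 2453·x̄_D = 17733·44.02 − (5118·41.63 + 7491·49.71 + 2671·36.36).
= 780606.66 − 682557.51 = 98049.15.
x̄_D = 98049.15 / 2453 = 39.9711... → 39.97.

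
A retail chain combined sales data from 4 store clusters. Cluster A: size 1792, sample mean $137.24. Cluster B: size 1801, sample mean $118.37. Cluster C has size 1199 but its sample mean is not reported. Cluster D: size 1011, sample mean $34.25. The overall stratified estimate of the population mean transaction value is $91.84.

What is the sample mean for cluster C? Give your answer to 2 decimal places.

N = 1792 + 1801 + 1199 + 1011 = 5803.
Overall total = μ·N = 91.84·5803 = 532947.52.
Subtract the known strata: 1792·137.24 + 1801·118.37 + 1011·34.25 = 493745.2.
Remaining total for cluster C: 532947.52 − 493745.2 = 39202.32.
Divide by its size: 39202.32 / 1199 = 32.6958... → 32.70.

32.70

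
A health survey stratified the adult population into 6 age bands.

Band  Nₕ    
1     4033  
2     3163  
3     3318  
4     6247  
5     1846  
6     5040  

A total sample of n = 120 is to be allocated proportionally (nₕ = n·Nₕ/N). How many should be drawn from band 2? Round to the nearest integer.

16

Share of band 2 = 3163/23647 = 0.13376.
Allocate 120 × 0.13376 = 16.051... → 16.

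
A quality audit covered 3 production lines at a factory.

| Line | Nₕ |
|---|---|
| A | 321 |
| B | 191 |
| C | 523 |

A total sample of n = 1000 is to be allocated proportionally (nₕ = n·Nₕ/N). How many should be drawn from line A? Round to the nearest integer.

Share of line A = 321/1035 = 0.31014.
Allocate 1000 × 0.31014 = 310.145... → 310.

310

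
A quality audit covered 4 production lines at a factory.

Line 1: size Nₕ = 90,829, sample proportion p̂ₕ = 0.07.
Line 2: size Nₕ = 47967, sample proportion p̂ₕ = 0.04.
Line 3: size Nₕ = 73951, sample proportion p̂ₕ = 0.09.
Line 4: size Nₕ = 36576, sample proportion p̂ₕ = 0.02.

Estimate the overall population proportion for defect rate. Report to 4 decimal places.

0.0628

Wₕ = Nₕ/N with N = 249323: 0.3643, 0.1924, 0.2966, 0.1467.
p̂_st = 0.3643·0.07 + 0.1924·0.04 + 0.2966·0.09 + 0.1467·0.02 ≈ 0.062825... → 0.0628.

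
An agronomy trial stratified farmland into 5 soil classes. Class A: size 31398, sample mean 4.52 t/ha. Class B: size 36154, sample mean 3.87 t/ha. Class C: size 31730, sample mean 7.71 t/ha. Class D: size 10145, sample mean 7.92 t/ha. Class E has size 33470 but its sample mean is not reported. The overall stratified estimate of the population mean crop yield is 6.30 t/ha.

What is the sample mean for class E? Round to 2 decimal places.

8.77

N = 31398 + 36154 + 31730 + 10145 + 33470 = 142897.
Overall total = μ·N = 6.30·142897 = 900251.1.
Subtract the known strata: 31398·4.52 + 36154·3.87 + 31730·7.71 + 10145·7.92 = 606821.64.
Remaining total for class E: 900251.1 − 606821.64 = 293429.46.
Divide by its size: 293429.46 / 33470 = 8.7669... → 8.77.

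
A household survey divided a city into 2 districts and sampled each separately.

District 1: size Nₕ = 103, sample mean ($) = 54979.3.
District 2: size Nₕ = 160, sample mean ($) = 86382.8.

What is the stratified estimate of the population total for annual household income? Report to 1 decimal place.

19484115.9

1: 103·54979.3 = 5662867.9
2: 160·86382.8 = 13821248
τ̂ = Σ Nₕx̄ₕ = 19484115.9.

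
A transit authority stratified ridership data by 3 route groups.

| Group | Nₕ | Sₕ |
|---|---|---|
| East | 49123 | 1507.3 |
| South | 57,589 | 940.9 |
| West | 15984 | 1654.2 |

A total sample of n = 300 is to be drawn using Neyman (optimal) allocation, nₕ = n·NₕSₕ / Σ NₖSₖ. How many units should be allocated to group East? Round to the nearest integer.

144

Σ NₕSₕ = 49123·1507.3 + 57589·940.9 + 15984·1654.2 = 154669320.8.
Share for East: 74043097.9/154669320.8 = 0.47872.
n_East = 300 × 0.47872 = 143.616... → 144.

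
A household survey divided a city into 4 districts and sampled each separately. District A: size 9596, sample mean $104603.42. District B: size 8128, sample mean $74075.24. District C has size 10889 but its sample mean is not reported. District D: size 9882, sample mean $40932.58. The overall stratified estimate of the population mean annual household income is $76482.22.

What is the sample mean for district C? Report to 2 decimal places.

85758.96

Σ Nₕx̄ₕ = N·μ, so 10889·x̄_C = 38495·76482.22 − (9596·104603.42 + 8128·74075.24 + 9882·40932.58).
= 2944183058.9 − 2010353724.6 = 933829334.3.
x̄_C = 933829334.3 / 10889 = 85758.9617... → 85758.96.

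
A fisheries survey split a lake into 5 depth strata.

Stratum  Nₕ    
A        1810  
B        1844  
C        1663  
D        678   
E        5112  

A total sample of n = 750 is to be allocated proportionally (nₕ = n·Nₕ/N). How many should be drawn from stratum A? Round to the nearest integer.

122

Share of stratum A = 1810/11107 = 0.16296.
Allocate 750 × 0.16296 = 122.220... → 122.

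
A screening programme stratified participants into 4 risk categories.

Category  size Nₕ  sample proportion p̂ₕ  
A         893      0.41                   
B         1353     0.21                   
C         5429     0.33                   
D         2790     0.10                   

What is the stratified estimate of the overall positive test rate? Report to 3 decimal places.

Wₕ = Nₕ/N with N = 10465: 0.0853, 0.1293, 0.5188, 0.2666.
p̂_st = 0.0853·0.41 + 0.1293·0.21 + 0.5188·0.33 + 0.2666·0.10 ≈ 0.25999... → 0.260.

0.260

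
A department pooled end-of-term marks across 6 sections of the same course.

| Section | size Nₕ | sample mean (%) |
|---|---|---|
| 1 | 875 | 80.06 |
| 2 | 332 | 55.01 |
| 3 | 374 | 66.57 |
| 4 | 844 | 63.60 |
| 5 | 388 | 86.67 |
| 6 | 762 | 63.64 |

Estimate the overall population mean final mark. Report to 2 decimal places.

x̄_st = (Σ Nₕx̄ₕ) / (Σ Nₕ) = (875·80.06 + 332·55.01 + 374·66.57 + 844·63.60 + 388·86.67 + 762·63.64) / 3575
= 249013.04 / 3575 = 69.6540... → 69.65.

69.65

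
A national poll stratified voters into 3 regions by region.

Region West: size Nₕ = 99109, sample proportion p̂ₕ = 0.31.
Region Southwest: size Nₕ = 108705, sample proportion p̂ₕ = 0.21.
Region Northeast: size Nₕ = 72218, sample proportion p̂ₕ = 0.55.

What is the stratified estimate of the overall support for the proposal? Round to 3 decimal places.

N = 99109 + 108705 + 72218 = 280032.
Overall proportion = Σ (Nₕ/N)·p̂ₕ.
Σ Nₕp̂ₕ = 30723.79 + 22828.05 + 39719.9 = 93271.74.
93271.74 / 280032 = 0.33308... → 0.333.

0.333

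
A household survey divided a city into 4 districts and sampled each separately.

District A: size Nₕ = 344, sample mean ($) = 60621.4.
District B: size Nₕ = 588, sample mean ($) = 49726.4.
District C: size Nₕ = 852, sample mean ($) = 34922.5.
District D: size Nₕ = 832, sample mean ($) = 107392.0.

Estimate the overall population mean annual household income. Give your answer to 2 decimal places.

64677.75

x̄_st = (Σ Nₕx̄ₕ) / (Σ Nₕ) = (344·60621.4 + 588·49726.4 + 852·34922.5 + 832·107392.0) / 2616
= 169196998.8 / 2616 = 64677.7518... → 64677.75.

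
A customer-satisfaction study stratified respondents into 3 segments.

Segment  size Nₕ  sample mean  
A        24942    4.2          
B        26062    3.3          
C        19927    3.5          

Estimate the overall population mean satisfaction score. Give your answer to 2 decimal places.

N = 24942 + 26062 + 19927 = 70931.
Weight each subgroup mean by Nₕ/N and sum.
Σ Nₕx̄ₕ = 24942·4.2 + 26062·3.3 + 19927·3.5 = 104756.4 + 86004.6 + 69744.5 = 260505.5.
Divide by N: 260505.5 / 70931 = 3.6727... → 3.67.

3.67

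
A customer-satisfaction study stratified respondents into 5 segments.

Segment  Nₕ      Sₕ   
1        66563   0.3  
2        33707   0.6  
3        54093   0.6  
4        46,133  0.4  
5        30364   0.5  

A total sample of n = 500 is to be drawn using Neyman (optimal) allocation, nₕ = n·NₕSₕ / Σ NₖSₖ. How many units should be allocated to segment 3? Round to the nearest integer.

153

Σ NₕSₕ = 66563·0.3 + 33707·0.6 + 54093·0.6 + 46133·0.4 + 30364·0.5 = 106284.1.
Share for 3: 32455.8/106284.1 = 0.30537.
n_3 = 500 × 0.30537 = 152.684... → 153.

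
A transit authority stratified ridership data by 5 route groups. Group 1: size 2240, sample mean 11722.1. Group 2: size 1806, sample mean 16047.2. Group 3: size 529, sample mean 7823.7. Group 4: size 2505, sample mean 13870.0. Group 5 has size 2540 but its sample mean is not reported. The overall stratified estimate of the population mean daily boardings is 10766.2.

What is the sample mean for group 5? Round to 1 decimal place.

3720.1

Σ Nₕx̄ₕ = N·μ, so 2540·x̄_5 = 9620·10766.2 − (2240·11722.1 + 1806·16047.2 + 529·7823.7 + 2505·13870.0).
= 103570844 − 94121834.5 = 9449009.5.
x̄_5 = 9449009.5 / 2540 = 3720.082... → 3720.1.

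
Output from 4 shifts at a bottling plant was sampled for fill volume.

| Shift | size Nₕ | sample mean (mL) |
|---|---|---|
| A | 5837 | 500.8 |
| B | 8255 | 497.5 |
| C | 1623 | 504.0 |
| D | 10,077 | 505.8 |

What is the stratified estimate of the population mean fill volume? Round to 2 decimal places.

N = 5837 + 8255 + 1623 + 10077 = 25792.
The stratified mean weights each stratum mean by its population share Nₕ/N.
Σ Nₕx̄ₕ = 5837·500.8 + 8255·497.5 + 1623·504.0 + 10077·505.8 = 2923169.6 + 4106862.5 + 817992 + 5096946.6 = 12944970.7.
Divide by N: 12944970.7 / 25792 = 501.8987... → 501.90.

501.90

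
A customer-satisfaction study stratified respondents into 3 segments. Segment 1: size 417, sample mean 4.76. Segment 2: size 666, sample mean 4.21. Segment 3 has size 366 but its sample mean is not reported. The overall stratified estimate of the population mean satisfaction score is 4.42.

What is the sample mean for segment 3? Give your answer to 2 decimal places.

4.41

N = 417 + 666 + 366 = 1449.
Overall total = μ·N = 4.42·1449 = 6404.58.
Subtract the known strata: 417·4.76 + 666·4.21 = 4788.78.
Remaining total for segment 3: 6404.58 − 4788.78 = 1615.8.
Divide by its size: 1615.8 / 366 = 4.4148... → 4.41.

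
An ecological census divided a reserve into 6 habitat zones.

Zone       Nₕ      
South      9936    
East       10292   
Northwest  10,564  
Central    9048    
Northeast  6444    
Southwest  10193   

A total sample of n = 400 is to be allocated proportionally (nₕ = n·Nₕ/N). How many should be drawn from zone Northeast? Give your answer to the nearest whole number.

Share of zone Northeast = 6444/56477 = 0.11410.
Allocate 400 × 0.11410 = 45.640... → 46.

46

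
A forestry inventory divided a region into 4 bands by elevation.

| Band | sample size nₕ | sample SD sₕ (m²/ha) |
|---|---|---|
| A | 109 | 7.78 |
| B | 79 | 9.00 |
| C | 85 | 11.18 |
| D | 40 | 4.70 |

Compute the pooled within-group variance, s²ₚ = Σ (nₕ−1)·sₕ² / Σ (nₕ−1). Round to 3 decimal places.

A: (109−1)·7.78² = 108·60.5284 = 6537.0672
B: (79−1)·9.00² = 78·81 = 6318
C: (85−1)·11.18² = 84·124.9924 = 10499.3616
D: (40−1)·4.70² = 39·22.09 = 861.51
Numerator = 24215.9388; denominator = Σ(nₕ−1) = 309.
s²ₚ = 24215.9388/309 = 78.36873... → 78.369.

78.369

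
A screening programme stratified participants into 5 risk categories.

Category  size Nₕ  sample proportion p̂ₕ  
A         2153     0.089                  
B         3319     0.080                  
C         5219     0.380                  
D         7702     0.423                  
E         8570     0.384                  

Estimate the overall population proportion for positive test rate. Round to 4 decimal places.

N = 2153 + 3319 + 5219 + 7702 + 8570 = 26963.
Overall proportion = Σ (Nₕ/N)·p̂ₕ.
Σ Nₕp̂ₕ = 191.617 + 265.52 + 1983.22 + 3257.946 + 3290.88 = 8989.183.
8989.183 / 26963 = 0.333390... → 0.3334.

0.3334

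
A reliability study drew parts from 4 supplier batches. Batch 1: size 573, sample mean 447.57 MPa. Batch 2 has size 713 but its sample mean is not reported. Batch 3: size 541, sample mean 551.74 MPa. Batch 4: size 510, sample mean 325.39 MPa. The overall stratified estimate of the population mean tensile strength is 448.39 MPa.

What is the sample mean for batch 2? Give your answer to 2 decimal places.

458.61

Σ Nₕx̄ₕ = N·μ, so 713·x̄_2 = 2337·448.39 − (573·447.57 + 541·551.74 + 510·325.39).
= 1047887.43 − 720897.85 = 326989.58.
x̄_2 = 326989.58 / 713 = 458.6109... → 458.61.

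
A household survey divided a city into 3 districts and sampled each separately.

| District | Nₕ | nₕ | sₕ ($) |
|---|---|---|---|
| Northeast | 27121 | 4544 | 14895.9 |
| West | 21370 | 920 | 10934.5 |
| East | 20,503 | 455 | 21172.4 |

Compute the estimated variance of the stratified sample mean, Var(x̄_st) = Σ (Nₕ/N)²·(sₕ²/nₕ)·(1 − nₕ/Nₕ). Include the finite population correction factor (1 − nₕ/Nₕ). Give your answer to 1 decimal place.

N = 68994; Wₕ = Nₕ/N.
district Northeast: (27121/68994)²·14895.9²/4544·(1 − 4544/27121) = 6281.2265
district West: (21370/68994)²·10934.5²/920·(1 − 920/21370) = 11931.2300
district East: (20503/68994)²·21172.4²/455·(1 − 455/20503) = 85073.5588
Sum = 103286.0153 → 103286.0.

103286.0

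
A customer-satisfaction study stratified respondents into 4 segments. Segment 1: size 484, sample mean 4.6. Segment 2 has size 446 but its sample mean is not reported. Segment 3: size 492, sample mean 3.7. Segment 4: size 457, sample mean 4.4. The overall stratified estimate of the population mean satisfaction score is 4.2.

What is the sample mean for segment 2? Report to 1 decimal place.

4.1

Σ Nₕx̄ₕ = N·μ, so 446·x̄_2 = 1879·4.2 − (484·4.6 + 492·3.7 + 457·4.4).
= 7891.8 − 6057.6 = 1834.2.
x̄_2 = 1834.2 / 446 = 4.113... → 4.1.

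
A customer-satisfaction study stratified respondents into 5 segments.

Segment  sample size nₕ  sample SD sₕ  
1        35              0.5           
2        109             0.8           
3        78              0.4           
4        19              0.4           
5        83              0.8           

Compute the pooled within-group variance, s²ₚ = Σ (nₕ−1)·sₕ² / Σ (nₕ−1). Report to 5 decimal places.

1: (35−1)·0.5² = 34·0.25 = 8.5
2: (109−1)·0.8² = 108·0.64 = 69.12
3: (78−1)·0.4² = 77·0.16 = 12.32
4: (19−1)·0.4² = 18·0.16 = 2.88
5: (83−1)·0.8² = 82·0.64 = 52.48
Numerator = 145.3; denominator = Σ(nₕ−1) = 319.
s²ₚ = 145.3/319 = 0.4554859... → 0.45549.

0.45549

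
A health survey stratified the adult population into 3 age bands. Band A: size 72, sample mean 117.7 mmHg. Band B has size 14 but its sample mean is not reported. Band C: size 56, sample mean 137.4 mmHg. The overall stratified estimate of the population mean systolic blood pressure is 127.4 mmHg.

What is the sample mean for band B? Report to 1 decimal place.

137.3

Σ Nₕx̄ₕ = N·μ, so 14·x̄_B = 142·127.4 − (72·117.7 + 56·137.4).
= 18090.8 − 16168.8 = 1922.
x̄_B = 1922 / 14 = 137.286... → 137.3.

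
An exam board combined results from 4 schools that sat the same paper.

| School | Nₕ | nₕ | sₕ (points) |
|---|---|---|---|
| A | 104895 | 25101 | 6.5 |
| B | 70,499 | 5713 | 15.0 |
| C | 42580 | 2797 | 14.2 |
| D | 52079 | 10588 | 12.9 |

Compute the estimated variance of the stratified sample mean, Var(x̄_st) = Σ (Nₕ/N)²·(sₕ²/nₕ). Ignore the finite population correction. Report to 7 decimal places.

0.0053147

N = 270053; Wₕ = Nₕ/N.
school A: (104895/270053)²·6.5²/25101 = 0.0002539494
school B: (70499/270053)²·15.0²/5713 = 0.0026840228
school C: (42580/270053)²·14.2²/2797 = 0.0017922456
school D: (52079/270053)²·12.9²/10588 = 0.0005845111
Sum = 0.0053147289 → 0.0053147.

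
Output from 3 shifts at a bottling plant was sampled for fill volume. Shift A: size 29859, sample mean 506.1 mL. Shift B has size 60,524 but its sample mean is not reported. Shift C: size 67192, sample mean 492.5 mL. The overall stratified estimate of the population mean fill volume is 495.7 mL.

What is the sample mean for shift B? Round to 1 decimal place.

N = 29859 + 60524 + 67192 = 157575.
Overall total = μ·N = 495.7·157575 = 78109927.5.
Subtract the known strata: 29859·506.1 + 67192·492.5 = 48203699.9.
Remaining total for shift B: 78109927.5 − 48203699.9 = 29906227.6.
Divide by its size: 29906227.6 / 60524 = 494.122... → 494.1.

494.1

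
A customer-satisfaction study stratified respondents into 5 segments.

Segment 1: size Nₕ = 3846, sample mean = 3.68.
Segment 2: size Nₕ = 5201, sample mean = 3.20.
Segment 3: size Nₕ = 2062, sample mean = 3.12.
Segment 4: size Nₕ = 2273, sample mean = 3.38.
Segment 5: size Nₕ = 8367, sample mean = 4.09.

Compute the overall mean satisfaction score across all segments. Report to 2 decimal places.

x̄_st = (Σ Nₕx̄ₕ) / (Σ Nₕ) = (3846·3.68 + 5201·3.20 + 2062·3.12 + 2273·3.38 + 8367·4.09) / 21749
= 79133.69 / 21749 = 3.6385... → 3.64.

3.64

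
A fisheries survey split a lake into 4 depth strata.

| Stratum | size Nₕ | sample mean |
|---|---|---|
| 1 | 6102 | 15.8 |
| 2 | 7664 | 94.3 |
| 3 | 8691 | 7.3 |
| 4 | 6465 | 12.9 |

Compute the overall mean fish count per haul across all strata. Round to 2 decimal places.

x̄_st = (Σ Nₕx̄ₕ) / (Σ Nₕ) = (6102·15.8 + 7664·94.3 + 8691·7.3 + 6465·12.9) / 28922
= 965969.6 / 28922 = 33.3991... → 33.40.

33.40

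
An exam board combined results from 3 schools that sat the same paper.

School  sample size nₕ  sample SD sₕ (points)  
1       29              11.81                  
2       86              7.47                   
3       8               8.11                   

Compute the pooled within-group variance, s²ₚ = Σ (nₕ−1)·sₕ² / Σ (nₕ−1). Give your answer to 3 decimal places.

Degrees of freedom: 28 + 85 + 7 = 120.
Σ(nₕ−1)sₕ² = 28·139.4761 + 85·55.8009 + 7·65.7721 = 9108.812.
s²ₚ = 9108.812 / 120 = 75.90677... → 75.907.

75.907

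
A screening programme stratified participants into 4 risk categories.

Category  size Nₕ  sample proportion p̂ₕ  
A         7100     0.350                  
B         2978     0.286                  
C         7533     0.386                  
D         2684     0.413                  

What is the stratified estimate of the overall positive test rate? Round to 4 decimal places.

N = 7100 + 2978 + 7533 + 2684 = 20295.
Overall proportion = Σ (Nₕ/N)·p̂ₕ.
Σ Nₕp̂ₕ = 2485 + 851.708 + 2907.738 + 1108.492 = 7352.938.
7352.938 / 20295 = 0.362303... → 0.3623.

0.3623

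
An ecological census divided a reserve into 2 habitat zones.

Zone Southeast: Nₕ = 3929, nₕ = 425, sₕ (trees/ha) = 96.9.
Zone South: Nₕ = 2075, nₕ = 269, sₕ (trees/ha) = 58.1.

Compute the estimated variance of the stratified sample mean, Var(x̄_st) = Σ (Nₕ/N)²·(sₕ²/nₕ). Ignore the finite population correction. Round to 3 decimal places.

10.960

N = 6004; Wₕ = Nₕ/N.
zone Southeast: (3929/6004)²·96.9²/425 = 9.461093
zone South: (2075/6004)²·58.1²/269 = 1.498838
Sum = 10.959931 → 10.960.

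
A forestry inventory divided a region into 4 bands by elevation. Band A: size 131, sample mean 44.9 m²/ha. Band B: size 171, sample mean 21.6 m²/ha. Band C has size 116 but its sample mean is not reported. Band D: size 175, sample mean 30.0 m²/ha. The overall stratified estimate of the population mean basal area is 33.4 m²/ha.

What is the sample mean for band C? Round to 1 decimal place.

42.9

N = 131 + 171 + 116 + 175 = 593.
Overall total = μ·N = 33.4·593 = 19806.2.
Subtract the known strata: 131·44.9 + 171·21.6 + 175·30.0 = 14825.5.
Remaining total for band C: 19806.2 − 14825.5 = 4980.7.
Divide by its size: 4980.7 / 116 = 42.937... → 42.9.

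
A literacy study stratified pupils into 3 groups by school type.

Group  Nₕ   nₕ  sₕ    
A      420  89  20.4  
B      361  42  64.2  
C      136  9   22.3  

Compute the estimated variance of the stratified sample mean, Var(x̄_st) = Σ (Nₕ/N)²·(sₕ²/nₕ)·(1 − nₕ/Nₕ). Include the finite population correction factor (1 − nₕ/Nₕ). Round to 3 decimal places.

N = 917. Term for each stratum: Wₕ²sₕ²/nₕ·(1−nₕ/Nₕ).
Var(x̄_st) = 0.773052 + 13.439403 + 1.134935 = 15.347391 → 15.347.

15.347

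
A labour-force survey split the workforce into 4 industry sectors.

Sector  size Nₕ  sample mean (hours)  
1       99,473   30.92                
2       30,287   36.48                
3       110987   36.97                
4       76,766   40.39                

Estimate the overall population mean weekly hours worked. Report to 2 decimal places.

x̄_st = (Σ Nₕx̄ₕ) / (Σ Nₕ) = (99473·30.92 + 30287·36.48 + 110987·36.97 + 76766·40.39) / 317513
= 11384343.05 / 317513 = 35.8547... → 35.85.

35.85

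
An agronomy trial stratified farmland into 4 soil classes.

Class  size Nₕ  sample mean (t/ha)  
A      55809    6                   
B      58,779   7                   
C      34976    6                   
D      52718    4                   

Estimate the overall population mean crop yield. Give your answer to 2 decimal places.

5.77

N = 202282; weights Wₕ = Nₕ/N = (0.2759, 0.2906, 0.1729, 0.2606).
x̄_st = Σ Wₕ·x̄ₕ = 0.2759·6 + 0.2906·7 + 0.1729·6 + 0.2606·4 ≈ 5.7693...
→ 5.77.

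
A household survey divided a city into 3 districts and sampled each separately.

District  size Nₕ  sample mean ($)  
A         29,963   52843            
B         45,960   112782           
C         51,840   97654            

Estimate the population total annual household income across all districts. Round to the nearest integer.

11829178889

Population total = Σ Nₕ·x̄ₕ (each stratum's size times its mean).
29963·52843 + 45960·112782 + 51840·97654 = 1583334809 + 5183460720 + 5062383360 = 11829178889.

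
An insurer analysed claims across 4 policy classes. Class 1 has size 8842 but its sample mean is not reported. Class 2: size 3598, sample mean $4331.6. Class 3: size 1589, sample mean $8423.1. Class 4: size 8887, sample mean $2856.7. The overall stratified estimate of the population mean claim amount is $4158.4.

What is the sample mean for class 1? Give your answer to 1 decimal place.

N = 8842 + 3598 + 1589 + 8887 = 22916.
Overall total = μ·N = 4158.4·22916 = 95293894.4.
Subtract the known strata: 3598·4331.6 + 1589·8423.1 + 8887·2856.7 = 54356895.6.
Remaining total for class 1: 95293894.4 − 54356895.6 = 40936998.8.
Divide by its size: 40936998.8 / 8842 = 4629.835... → 4629.8.

4629.8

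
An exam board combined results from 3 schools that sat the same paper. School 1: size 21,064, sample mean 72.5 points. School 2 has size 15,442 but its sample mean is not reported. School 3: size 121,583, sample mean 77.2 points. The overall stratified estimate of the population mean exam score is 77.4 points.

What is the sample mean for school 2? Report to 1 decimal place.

Σ Nₕx̄ₕ = N·μ, so 15442·x̄_2 = 158089·77.4 − (21064·72.5 + 121583·77.2).
= 12236088.6 − 10913347.6 = 1322741.
x̄_2 = 1322741 / 15442 = 85.659... → 85.7.

85.7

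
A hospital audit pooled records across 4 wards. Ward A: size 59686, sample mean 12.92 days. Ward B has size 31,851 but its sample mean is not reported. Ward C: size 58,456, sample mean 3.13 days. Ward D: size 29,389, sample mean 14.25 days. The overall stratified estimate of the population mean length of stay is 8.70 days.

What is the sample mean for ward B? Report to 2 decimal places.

5.89

N = 59686 + 31851 + 58456 + 29389 = 179382.
Overall total = μ·N = 8.70·179382 = 1560623.4.
Subtract the known strata: 59686·12.92 + 58456·3.13 + 29389·14.25 = 1372903.65.
Remaining total for ward B: 1560623.4 − 1372903.65 = 187719.75.
Divide by its size: 187719.75 / 31851 = 5.8937... → 5.89.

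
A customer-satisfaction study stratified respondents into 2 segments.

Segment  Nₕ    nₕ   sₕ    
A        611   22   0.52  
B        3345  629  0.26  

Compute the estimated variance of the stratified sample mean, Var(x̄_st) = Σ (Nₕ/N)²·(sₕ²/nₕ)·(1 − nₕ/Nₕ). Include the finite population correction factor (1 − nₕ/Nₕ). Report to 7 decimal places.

N = 3956. Term for each stratum: Wₕ²sₕ²/nₕ·(1−nₕ/Nₕ).
Var(x̄_st) = 0.0002826363 + 0.0000623892 = 0.0003450255 → 0.0003450.

0.0003450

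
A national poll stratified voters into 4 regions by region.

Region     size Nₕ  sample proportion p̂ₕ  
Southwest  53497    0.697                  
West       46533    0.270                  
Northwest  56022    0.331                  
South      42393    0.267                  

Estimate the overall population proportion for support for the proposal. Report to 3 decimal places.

0.402

Wₕ = Nₕ/N with N = 198445: 0.2696, 0.2345, 0.2823, 0.2136.
p̂_st = 0.2696·0.697 + 0.2345·0.270 + 0.2823·0.331 + 0.2136·0.267 ≈ 0.40169... → 0.402.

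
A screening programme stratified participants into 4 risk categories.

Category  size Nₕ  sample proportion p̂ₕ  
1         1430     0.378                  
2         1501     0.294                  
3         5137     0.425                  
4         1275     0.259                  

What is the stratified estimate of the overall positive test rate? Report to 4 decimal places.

Wₕ = Nₕ/N with N = 9343: 0.1531, 0.1607, 0.5498, 0.1365.
p̂_st = 0.1531·0.378 + 0.1607·0.294 + 0.5498·0.425 + 0.1365·0.259 ≈ 0.374107... → 0.3741.

0.3741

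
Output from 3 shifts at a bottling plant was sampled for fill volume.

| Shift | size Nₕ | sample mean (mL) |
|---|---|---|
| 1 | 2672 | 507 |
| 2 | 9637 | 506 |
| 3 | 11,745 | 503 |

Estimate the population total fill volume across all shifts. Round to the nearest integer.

1: 2672·507 = 1354704
2: 9637·506 = 4876322
3: 11745·503 = 5907735
τ̂ = Σ Nₕx̄ₕ = 12138761.

12138761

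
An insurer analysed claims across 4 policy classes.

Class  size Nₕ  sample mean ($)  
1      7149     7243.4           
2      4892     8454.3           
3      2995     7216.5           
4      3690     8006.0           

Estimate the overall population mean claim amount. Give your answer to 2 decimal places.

x̄_st = (Σ Nₕx̄ₕ) / (Σ Nₕ) = (7149·7243.4 + 4892·8454.3 + 2995·7216.5 + 3690·8006.0) / 18726
= 144297059.7 / 18726 = 7705.7065... → 7705.71.

7705.71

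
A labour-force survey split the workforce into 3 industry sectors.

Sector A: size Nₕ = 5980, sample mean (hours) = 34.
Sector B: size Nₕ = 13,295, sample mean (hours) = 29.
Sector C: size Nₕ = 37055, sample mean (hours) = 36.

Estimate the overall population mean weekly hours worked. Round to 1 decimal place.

N = 5980 + 13295 + 37055 = 56330.
The stratified mean weights each stratum mean by its population share Nₕ/N.
Σ Nₕx̄ₕ = 5980·34 + 13295·29 + 37055·36 = 203320 + 385555 + 1333980 = 1922855.
Divide by N: 1922855 / 56330 = 34.136... → 34.1.

34.1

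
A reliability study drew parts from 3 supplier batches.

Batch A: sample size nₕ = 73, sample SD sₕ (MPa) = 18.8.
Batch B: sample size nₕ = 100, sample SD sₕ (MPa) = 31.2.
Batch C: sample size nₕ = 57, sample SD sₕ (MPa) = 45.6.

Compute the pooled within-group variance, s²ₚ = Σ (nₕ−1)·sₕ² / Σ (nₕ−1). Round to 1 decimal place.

1049.6

A: (73−1)·18.8² = 72·353.44 = 25447.68
B: (100−1)·31.2² = 99·973.44 = 96370.56
C: (57−1)·45.6² = 56·2079.36 = 116444.16
Numerator = 238262.4; denominator = Σ(nₕ−1) = 227.
s²ₚ = 238262.4/227 = 1049.614... → 1049.6.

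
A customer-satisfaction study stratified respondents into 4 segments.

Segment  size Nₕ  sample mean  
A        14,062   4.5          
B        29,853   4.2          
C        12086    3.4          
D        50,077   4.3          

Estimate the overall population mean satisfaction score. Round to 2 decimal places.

x̄_st = (Σ Nₕx̄ₕ) / (Σ Nₕ) = (14062·4.5 + 29853·4.2 + 12086·3.4 + 50077·4.3) / 106078
= 445085.1 / 106078 = 4.1958... → 4.20.

4.20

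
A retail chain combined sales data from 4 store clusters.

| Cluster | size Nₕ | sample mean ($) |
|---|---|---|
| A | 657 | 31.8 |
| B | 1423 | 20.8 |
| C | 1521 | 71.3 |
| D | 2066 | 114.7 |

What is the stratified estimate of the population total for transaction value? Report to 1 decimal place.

395908.5

A: 657·31.8 = 20892.6
B: 1423·20.8 = 29598.4
C: 1521·71.3 = 108447.3
D: 2066·114.7 = 236970.2
τ̂ = Σ Nₕx̄ₕ = 395908.5.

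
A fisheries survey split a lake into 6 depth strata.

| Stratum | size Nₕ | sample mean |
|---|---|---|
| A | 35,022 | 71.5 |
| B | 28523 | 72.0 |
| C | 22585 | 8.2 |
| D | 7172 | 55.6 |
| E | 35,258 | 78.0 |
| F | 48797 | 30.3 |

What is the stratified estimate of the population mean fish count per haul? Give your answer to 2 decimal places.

52.83

N = 35022 + 28523 + 22585 + 7172 + 35258 + 48797 = 177357.
Overall mean = Σ (Nₕ/N)·x̄ₕ — weight by population share, not a simple average.
Σ Nₕx̄ₕ = 35022·71.5 + 28523·72.0 + 22585·8.2 + 7172·55.6 + 35258·78.0 + 48797·30.3 = 2504073 + 2053656 + 185197 + 398763.2 + 2750124 + 1478549.1 = 9370362.3.
Divide by N: 9370362.3 / 177357 = 52.8333... → 52.83.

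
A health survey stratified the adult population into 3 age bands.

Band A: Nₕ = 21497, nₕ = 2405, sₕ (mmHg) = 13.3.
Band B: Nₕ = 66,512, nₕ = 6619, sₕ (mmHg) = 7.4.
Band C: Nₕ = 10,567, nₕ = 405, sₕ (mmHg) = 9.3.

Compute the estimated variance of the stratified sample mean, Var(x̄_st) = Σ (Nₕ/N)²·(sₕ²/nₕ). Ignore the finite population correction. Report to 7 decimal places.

N = 98576; Wₕ = Nₕ/N.
band A: (21497/98576)²·13.3²/2405 = 0.0034978528
band B: (66512/98576)²·7.4²/6619 = 0.0037664195
band C: (10567/98576)²·9.3²/405 = 0.0024539850
Sum = 0.0097182573 → 0.0097183.

0.0097183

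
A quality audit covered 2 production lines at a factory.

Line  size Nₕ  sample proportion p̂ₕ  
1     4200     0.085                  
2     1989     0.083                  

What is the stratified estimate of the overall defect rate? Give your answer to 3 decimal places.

0.084

N = 4200 + 1989 = 6189.
Overall proportion = Σ (Nₕ/N)·p̂ₕ.
Σ Nₕp̂ₕ = 357 + 165.087 = 522.087.
522.087 / 6189 = 0.08436... → 0.084.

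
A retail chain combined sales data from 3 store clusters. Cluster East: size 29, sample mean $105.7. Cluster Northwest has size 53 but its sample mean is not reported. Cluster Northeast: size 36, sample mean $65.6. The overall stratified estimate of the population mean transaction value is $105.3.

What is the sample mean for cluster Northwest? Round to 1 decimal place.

132.0

Σ Nₕx̄ₕ = N·μ, so 53·x̄_Northwest = 118·105.3 − (29·105.7 + 36·65.6).
= 12425.4 − 5426.9 = 6998.5.
x̄_Northwest = 6998.5 / 53 = 132.047... → 132.0.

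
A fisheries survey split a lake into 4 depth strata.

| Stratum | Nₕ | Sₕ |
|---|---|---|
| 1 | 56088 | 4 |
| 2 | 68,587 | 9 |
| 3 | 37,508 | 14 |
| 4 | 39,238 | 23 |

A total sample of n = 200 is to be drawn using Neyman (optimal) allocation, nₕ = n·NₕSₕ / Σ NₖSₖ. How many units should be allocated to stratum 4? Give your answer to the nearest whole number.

80

Σ NₕSₕ = 56088·4 + 68587·9 + 37508·14 + 39238·23 = 2269221.
Share for 4: 902474/2269221 = 0.39770.
n_4 = 200 × 0.39770 = 79.540... → 80.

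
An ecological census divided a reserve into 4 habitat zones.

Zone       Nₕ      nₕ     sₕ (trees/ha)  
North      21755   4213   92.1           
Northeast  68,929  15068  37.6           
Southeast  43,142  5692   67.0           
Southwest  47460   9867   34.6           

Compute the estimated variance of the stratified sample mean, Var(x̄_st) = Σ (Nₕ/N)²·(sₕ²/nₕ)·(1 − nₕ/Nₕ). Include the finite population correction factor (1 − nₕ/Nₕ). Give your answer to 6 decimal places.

N = 181286; Wₕ = Nₕ/N.
zone North: (21755/181286)²·92.1²/4213·(1 − 4213/21755) = 0.023379621
zone Northeast: (68929/181286)²·37.6²/15068·(1 − 15068/68929) = 0.010599074
zone Southeast: (43142/181286)²·67.0²/5692·(1 − 5692/43142) = 0.038771114
zone Southwest: (47460/181286)²·34.6²/9867·(1 − 9867/47460) = 0.006586781
Sum = 0.079336590 → 0.079337.

0.079337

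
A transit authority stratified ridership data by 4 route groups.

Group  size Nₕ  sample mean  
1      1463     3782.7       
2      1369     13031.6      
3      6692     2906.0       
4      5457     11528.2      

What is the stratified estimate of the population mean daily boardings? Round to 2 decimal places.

x̄_st = (Σ Nₕx̄ₕ) / (Σ Nₕ) = (1463·3782.7 + 1369·13031.6 + 6692·2906.0 + 5457·11528.2) / 14981
= 105730689.9 / 14981 = 7057.6524... → 7057.65.

7057.65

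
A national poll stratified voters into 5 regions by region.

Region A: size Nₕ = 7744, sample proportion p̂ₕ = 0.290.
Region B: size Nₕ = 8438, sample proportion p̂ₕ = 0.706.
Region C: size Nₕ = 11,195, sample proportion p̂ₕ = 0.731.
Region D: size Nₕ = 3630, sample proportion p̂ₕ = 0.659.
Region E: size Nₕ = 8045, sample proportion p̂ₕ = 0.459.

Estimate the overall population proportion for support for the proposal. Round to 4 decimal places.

N = 7744 + 8438 + 11195 + 3630 + 8045 = 39052.
Overall proportion = Σ (Nₕ/N)·p̂ₕ.
Σ Nₕp̂ₕ = 2245.76 + 5957.228 + 8183.545 + 2392.17 + 3692.655 = 22471.358.
22471.358 / 39052 = 0.575421... → 0.5754.

0.5754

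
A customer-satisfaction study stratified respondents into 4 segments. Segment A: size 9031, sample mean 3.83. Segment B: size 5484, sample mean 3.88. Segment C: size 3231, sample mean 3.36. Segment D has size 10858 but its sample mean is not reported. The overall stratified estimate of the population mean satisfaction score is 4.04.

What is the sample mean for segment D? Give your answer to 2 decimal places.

Σ Nₕx̄ₕ = N·μ, so 10858·x̄_D = 28604·4.04 − (9031·3.83 + 5484·3.88 + 3231·3.36).
= 115560.16 − 66722.81 = 48837.35.
x̄_D = 48837.35 / 10858 = 4.4978... → 4.50.

4.50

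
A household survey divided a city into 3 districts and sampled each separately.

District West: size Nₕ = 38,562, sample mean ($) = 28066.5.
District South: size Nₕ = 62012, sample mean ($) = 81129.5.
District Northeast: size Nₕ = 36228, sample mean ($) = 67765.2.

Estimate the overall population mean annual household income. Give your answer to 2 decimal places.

62632.86

N = 38562 + 62012 + 36228 = 136802.
Overall mean = Σ (Nₕ/N)·x̄ₕ — weight by population share, not a simple average.
Σ Nₕx̄ₕ = 38562·28066.5 + 62012·81129.5 + 36228·67765.2 = 1082300373 + 5031002554 + 2454997665.6 = 8568300592.6.
Divide by N: 8568300592.6 / 136802 = 62632.8606... → 62632.86.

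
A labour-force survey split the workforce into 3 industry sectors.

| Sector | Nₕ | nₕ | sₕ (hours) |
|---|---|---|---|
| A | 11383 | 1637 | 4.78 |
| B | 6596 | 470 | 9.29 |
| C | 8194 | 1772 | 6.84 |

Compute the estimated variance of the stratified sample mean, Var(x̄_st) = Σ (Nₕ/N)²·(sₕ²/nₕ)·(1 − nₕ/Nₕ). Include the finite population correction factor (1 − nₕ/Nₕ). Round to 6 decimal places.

N = 26173. Term for each stratum: Wₕ²sₕ²/nₕ·(1−nₕ/Nₕ).
Var(x̄_st) = 0.002260389 + 0.010831390 + 0.002028186 = 0.015119965 → 0.015120.

0.015120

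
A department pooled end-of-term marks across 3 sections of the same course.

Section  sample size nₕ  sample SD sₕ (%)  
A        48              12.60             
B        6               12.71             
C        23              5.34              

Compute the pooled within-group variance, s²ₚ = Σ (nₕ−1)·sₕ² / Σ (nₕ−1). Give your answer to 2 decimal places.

Degrees of freedom: 47 + 5 + 22 = 74.
Σ(nₕ−1)sₕ² = 47·158.76 + 5·161.5441 + 22·28.5156 = 8896.7837.
s²ₚ = 8896.7837 / 74 = 120.2268... → 120.23.

120.23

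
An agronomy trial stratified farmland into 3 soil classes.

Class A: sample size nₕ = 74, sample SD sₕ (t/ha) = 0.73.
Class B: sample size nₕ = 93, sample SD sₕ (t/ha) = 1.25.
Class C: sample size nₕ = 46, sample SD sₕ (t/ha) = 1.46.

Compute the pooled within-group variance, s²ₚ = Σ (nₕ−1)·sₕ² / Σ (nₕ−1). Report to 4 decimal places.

1.3265

A: (74−1)·0.73² = 73·0.5329 = 38.9017
B: (93−1)·1.25² = 92·1.5625 = 143.75
C: (46−1)·1.46² = 45·2.1316 = 95.922
Numerator = 278.5737; denominator = Σ(nₕ−1) = 210.
s²ₚ = 278.5737/210 = 1.326541... → 1.3265.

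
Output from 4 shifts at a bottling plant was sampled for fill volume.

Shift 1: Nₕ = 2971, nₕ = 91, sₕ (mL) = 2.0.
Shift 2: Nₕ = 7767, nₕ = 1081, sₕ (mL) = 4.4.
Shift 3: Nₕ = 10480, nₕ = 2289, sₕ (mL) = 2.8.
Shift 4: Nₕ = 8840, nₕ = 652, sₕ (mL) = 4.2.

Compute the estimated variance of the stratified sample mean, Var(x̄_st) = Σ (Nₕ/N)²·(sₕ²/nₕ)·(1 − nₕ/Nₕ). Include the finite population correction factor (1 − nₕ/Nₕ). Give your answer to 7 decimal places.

0.0039386

N = 30058; Wₕ = Nₕ/N.
shift 1: (2971/30058)²·2.0²/91·(1 − 91/2971) = 0.0004162877
shift 2: (7767/30058)²·4.4²/1081·(1 − 1081/7767) = 0.0010293882
shift 3: (10480/30058)²·2.8²/2289·(1 − 2289/10480) = 0.0003254231
shift 4: (8840/30058)²·4.2²/652·(1 − 652/8840) = 0.0021675091
Sum = 0.0039386080 → 0.0039386.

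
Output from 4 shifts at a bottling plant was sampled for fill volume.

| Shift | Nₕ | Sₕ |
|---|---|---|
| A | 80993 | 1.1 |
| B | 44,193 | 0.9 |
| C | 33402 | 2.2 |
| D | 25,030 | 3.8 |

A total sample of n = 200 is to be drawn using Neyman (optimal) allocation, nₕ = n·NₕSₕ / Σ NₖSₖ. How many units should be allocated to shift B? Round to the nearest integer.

27

Σ NₕSₕ = 80993·1.1 + 44193·0.9 + 33402·2.2 + 25030·3.8 = 297464.4.
Share for B: 39773.7/297464.4 = 0.13371.
n_B = 200 × 0.13371 = 26.742... → 27.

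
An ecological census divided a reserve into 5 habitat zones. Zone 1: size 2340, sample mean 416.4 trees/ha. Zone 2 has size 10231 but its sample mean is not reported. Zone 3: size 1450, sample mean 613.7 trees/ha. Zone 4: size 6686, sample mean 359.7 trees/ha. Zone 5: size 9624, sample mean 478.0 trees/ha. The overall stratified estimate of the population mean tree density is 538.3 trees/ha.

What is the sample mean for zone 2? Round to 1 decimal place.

Σ Nₕx̄ₕ = N·μ, so 10231·x̄_2 = 30331·538.3 − (2340·416.4 + 1450·613.7 + 6686·359.7 + 9624·478.0).
= 16327177.3 − 8869467.2 = 7457710.1.
x̄_2 = 7457710.1 / 10231 = 728.933... → 728.9.

728.9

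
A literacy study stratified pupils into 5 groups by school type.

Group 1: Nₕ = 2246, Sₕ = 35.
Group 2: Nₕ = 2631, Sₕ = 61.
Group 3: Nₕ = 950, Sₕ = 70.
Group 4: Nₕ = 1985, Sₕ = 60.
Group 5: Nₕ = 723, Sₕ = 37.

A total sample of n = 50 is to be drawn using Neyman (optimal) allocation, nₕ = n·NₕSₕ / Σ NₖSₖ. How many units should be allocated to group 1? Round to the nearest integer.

9

Σ NₕSₕ = 2246·35 + 2631·61 + 950·70 + 1985·60 + 723·37 = 451452.
Share for 1: 78610/451452 = 0.17413.
n_1 = 50 × 0.17413 = 8.706... → 9.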